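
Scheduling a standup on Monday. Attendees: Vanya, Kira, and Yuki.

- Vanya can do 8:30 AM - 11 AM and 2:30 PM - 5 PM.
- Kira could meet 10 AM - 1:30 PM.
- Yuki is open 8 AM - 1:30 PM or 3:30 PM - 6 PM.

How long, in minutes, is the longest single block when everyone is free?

Vanya ∩ Kira: 10:00-11:00.
Vanya ∩ Kira ∩ Yuki: 10:00-11:00.
The longest is 10:00-11:00 at 60 minutes.

60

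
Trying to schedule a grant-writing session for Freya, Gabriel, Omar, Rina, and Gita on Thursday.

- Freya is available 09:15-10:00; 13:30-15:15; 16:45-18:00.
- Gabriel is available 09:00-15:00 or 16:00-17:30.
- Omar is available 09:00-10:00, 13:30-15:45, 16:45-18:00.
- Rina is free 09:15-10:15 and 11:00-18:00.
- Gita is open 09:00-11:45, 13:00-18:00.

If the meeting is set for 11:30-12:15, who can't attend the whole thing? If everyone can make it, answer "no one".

Freya, Gita, Omar

Freya: not fully free for 11:30-12:15. Gabriel: free for 11:30-12:15. Omar: not fully free for 11:30-12:15. Rina: free for 11:30-12:15. Gita: not fully free for 11:30-12:15.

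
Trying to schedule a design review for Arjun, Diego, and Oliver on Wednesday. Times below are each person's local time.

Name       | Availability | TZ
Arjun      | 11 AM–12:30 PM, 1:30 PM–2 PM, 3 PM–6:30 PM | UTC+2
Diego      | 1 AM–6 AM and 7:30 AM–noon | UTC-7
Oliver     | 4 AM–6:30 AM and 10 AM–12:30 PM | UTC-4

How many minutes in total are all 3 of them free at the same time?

Arjun in UTC: 09:00-10:30, 11:30-12:00, 13:00-16:30 (subtract 2h to convert from UTC+2).
Diego in UTC: 08:00-13:00, 14:30-19:00 (add 7h to convert from UTC-7).
Oliver in UTC: 08:00-10:30, 14:00-16:30 (add 4h to convert from UTC-4).
Arjun ∩ Diego: 09:00-10:30, 11:30-12:00, 14:30-16:30.
Arjun ∩ Diego ∩ Oliver: 09:00-10:30, 14:30-16:30.
So the common availability across everyone is 09:00-10:30, 14:30-16:30.
Summing the common windows: 90 + 120 = 210 minutes.

210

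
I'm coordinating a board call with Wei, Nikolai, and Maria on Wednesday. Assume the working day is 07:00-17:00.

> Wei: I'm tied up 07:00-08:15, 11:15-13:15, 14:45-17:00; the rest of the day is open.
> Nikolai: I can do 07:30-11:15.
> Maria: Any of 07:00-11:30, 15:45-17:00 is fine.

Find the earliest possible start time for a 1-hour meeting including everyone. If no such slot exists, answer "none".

08:15

Wei free: 08:15-11:15, 13:15-14:45 (invert busy blocks within the working day).
Nikolai free: 07:30-11:15.
Maria free: 07:00-11:30, 15:45-17:00.
Wei ∩ Nikolai: 08:15-11:15.
Wei ∩ Nikolai ∩ Maria: 08:15-11:15.
The first common window of at least 60 minutes is 08:15-11:15, so the earliest start is 08:15.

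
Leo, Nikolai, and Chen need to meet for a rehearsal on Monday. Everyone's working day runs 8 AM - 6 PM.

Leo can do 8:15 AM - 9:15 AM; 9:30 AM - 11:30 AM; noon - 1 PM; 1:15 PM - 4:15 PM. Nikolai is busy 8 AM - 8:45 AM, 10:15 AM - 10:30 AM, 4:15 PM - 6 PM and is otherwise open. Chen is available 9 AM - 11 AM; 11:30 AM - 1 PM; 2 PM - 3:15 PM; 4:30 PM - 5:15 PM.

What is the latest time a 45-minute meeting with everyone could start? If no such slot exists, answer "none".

Leo free: 08:15-09:15, 09:30-11:30, 12:00-13:00, 13:15-16:15.
Nikolai free: 08:45-10:15, 10:30-16:15 (invert busy blocks within the working day).
Chen free: 09:00-11:00, 11:30-13:00, 14:00-15:15, 16:30-17:15.
Leo ∩ Nikolai: 08:45-09:15, 09:30-10:15, 10:30-11:30, 12:00-13:00, 13:15-16:15.
Leo ∩ Nikolai ∩ Chen: 09:00-09:15, 09:30-10:15, 10:30-11:00, 12:00-13:00, 14:00-15:15.
The last common window of at least 45 minutes is 14:00-15:15; a 45-minute meeting can start as late as 14:30 and still end by 15:15.

14:30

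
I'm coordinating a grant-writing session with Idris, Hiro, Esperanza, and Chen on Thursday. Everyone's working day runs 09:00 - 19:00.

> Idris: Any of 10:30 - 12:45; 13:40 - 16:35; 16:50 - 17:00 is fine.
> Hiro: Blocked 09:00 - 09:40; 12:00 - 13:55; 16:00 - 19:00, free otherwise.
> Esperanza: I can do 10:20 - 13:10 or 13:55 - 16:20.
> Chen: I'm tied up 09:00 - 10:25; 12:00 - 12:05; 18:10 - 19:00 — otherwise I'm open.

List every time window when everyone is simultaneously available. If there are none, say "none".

10:30-12:00, 13:55-16:00

Idris free: 10:30-12:45, 13:40-16:35, 16:50-17:00.
Hiro free: 09:40-12:00, 13:55-16:00 (invert busy blocks within the working day).
Esperanza free: 10:20-13:10, 13:55-16:20.
Chen free: 10:25-12:00, 12:05-18:10 (invert busy blocks within the working day).
Idris ∩ Hiro: 10:30-12:00, 13:55-16:00.
Idris ∩ Hiro ∩ Esperanza: 10:30-12:00, 13:55-16:00.
Idris ∩ Hiro ∩ Esperanza ∩ Chen: 10:30-12:00, 13:55-16:00.
So the common availability across everyone is 10:30-12:00, 13:55-16:00.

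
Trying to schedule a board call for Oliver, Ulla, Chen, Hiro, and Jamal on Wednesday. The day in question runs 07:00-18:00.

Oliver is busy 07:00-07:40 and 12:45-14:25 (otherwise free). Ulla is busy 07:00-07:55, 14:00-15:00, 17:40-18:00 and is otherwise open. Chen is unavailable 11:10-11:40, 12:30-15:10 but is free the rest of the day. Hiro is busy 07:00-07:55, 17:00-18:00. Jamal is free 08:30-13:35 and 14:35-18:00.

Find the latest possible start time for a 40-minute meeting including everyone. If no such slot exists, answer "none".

16:20

Oliver free: 07:40-12:45, 14:25-18:00 (invert busy blocks within the working day).
Ulla free: 07:55-14:00, 15:00-17:40 (invert busy blocks within the working day).
Chen free: 07:00-11:10, 11:40-12:30, 15:10-18:00 (invert busy blocks within the working day).
Hiro free: 07:55-17:00 (invert busy blocks within the working day).
Jamal free: 08:30-13:35, 14:35-18:00.
Oliver ∩ Ulla: 07:55-12:45, 15:00-17:40.
Oliver ∩ Ulla ∩ Chen: 07:55-11:10, 11:40-12:30, 15:10-17:40.
Oliver ∩ Ulla ∩ Chen ∩ Hiro: 07:55-11:10, 11:40-12:30, 15:10-17:00.
Oliver ∩ Ulla ∩ Chen ∩ Hiro ∩ Jamal: 08:30-11:10, 11:40-12:30, 15:10-17:00.
So the common availability across everyone is 08:30-11:10, 11:40-12:30, 15:10-17:00.
The last common window of at least 40 minutes is 15:10-17:00; a 40-minute meeting can start as late as 16:20 and still end by 17:00.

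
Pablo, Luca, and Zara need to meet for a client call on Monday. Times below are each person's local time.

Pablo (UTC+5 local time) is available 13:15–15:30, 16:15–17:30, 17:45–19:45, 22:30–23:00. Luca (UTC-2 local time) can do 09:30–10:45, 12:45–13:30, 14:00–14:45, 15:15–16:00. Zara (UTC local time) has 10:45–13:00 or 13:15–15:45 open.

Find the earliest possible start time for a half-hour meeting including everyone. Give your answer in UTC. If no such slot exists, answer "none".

11:30

Pablo in UTC: 08:15-10:30, 11:15-12:30, 12:45-14:45, 17:30-18:00 (subtract 5h to convert from UTC+5).
Luca in UTC: 11:30-12:45, 14:45-15:30, 16:00-16:45, 17:15-18:00 (add 2h to convert from UTC-2).
Zara in UTC: 10:45-13:00, 13:15-15:45.
Pablo ∩ Luca: 11:30-12:30, 17:30-18:00.
Pablo ∩ Luca ∩ Zara: 11:30-12:30.
The first common window of at least 30 minutes is 11:30-12:30, so the earliest start is 11:30.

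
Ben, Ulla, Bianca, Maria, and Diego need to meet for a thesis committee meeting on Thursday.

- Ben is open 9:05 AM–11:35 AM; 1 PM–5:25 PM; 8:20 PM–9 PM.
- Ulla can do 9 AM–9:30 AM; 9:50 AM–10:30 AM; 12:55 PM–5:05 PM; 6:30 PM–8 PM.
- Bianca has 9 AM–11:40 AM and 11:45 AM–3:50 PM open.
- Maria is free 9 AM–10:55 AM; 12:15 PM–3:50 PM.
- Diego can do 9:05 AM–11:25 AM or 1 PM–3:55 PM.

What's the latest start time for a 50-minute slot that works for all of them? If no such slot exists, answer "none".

15:00

Ben ∩ Ulla: 09:05-09:30, 09:50-10:30, 13:00-17:05.
Ben ∩ Ulla ∩ Bianca: 09:05-09:30, 09:50-10:30, 13:00-15:50.
Ben ∩ Ulla ∩ Bianca ∩ Maria: 09:05-09:30, 09:50-10:30, 13:00-15:50.
Ben ∩ Ulla ∩ Bianca ∩ Maria ∩ Diego: 09:05-09:30, 09:50-10:30, 13:00-15:50.
The last common window of at least 50 minutes is 13:00-15:50; a 50-minute meeting can start as late as 15:00 and still end by 15:50.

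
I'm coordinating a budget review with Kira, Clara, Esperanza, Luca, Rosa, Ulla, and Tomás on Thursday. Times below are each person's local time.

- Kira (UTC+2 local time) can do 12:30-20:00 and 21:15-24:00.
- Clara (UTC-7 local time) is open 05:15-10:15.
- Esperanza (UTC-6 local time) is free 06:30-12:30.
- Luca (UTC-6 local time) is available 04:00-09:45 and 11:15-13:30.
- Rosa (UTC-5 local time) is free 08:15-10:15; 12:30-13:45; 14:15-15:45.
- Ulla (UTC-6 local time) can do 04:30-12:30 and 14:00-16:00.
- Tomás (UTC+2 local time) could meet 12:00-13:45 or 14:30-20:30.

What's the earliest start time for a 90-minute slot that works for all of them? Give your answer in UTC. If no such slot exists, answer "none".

Kira in UTC: 10:30-18:00, 19:15-22:00 (subtract 2h to convert from UTC+2).
Clara in UTC: 12:15-17:15 (add 7h to convert from UTC-7).
Esperanza in UTC: 12:30-18:30 (add 6h to convert from UTC-6).
Luca in UTC: 10:00-15:45, 17:15-19:30 (add 6h to convert from UTC-6).
Rosa in UTC: 13:15-15:15, 17:30-18:45, 19:15-20:45 (add 5h to convert from UTC-5).
Ulla in UTC: 10:30-18:30, 20:00-22:00 (add 6h to convert from UTC-6).
Tomás in UTC: 10:00-11:45, 12:30-18:30 (subtract 2h to convert from UTC+2).
Kira ∩ Clara: 12:15-17:15.
Kira ∩ Clara ∩ Esperanza: 12:30-17:15.
Kira ∩ Clara ∩ Esperanza ∩ Luca: 12:30-15:45.
Kira ∩ Clara ∩ Esperanza ∩ Luca ∩ Rosa: 13:15-15:15.
Kira ∩ Clara ∩ Esperanza ∩ Luca ∩ Rosa ∩ Ulla: 13:15-15:15.
Kira ∩ Clara ∩ Esperanza ∩ Luca ∩ Rosa ∩ Ulla ∩ Tomás: 13:15-15:15.
The first common window of at least 90 minutes is 13:15-15:15, so the earliest start is 13:15.

13:15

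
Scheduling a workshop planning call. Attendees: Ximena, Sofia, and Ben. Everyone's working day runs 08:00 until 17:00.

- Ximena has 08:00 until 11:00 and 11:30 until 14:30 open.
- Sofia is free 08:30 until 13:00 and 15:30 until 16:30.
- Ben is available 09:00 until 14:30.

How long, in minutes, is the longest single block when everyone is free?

120

Ximena ∩ Sofia: 08:30-11:00, 11:30-13:00.
Ximena ∩ Sofia ∩ Ben: 09:00-11:00, 11:30-13:00.
The longest is 09:00-11:00 at 120 minutes.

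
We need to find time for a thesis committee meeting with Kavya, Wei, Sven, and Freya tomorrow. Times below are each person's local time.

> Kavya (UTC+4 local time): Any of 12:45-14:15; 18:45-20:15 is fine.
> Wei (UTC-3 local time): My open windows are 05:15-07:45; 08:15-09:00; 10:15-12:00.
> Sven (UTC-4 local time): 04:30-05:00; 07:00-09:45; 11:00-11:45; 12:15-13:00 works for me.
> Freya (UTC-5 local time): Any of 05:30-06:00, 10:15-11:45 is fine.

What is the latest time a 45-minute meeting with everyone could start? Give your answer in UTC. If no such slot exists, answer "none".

none

Kavya in UTC: 08:45-10:15, 14:45-16:15 (subtract 4h to convert from UTC+4).
Wei in UTC: 08:15-10:45, 11:15-12:00, 13:15-15:00 (add 3h to convert from UTC-3).
Sven in UTC: 08:30-09:00, 11:00-13:45, 15:00-15:45, 16:15-17:00 (add 4h to convert from UTC-4).
Freya in UTC: 10:30-11:00, 15:15-16:45 (add 5h to convert from UTC-5).
Kavya ∩ Wei: 08:45-10:15, 14:45-15:00.
Kavya ∩ Wei ∩ Sven: 08:45-09:00.
Kavya ∩ Wei ∩ Sven ∩ Freya: ∅.
There is no time when everyone is free.
No common window is at least 45 minutes long.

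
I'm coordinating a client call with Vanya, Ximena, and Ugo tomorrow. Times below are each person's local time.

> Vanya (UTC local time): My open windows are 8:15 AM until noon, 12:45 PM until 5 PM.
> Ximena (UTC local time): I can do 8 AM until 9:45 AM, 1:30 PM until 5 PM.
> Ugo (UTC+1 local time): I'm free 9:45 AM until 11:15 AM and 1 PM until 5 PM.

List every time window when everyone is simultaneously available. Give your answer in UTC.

08:45-09:45, 13:30-16:00

Vanya in UTC: 08:15-12:00, 12:45-17:00.
Ximena in UTC: 08:00-09:45, 13:30-17:00.
Ugo in UTC: 08:45-10:15, 12:00-16:00 (subtract 1h to convert from UTC+1).
Vanya ∩ Ximena: 08:15-09:45, 13:30-17:00.
Vanya ∩ Ximena ∩ Ugo: 08:45-09:45, 13:30-16:00.
Those are the intersection windows.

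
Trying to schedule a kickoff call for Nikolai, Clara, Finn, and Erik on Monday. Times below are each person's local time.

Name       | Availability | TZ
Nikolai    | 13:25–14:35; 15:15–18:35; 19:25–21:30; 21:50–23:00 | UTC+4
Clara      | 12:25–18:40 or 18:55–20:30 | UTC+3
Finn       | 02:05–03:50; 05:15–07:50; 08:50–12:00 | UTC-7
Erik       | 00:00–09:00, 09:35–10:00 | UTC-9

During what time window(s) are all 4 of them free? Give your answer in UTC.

09:25-10:35, 12:15-14:35, 15:55-17:30

Nikolai in UTC: 09:25-10:35, 11:15-14:35, 15:25-17:30, 17:50-19:00 (subtract 4h to convert from UTC+4).
Clara in UTC: 09:25-15:40, 15:55-17:30 (subtract 3h to convert from UTC+3).
Finn in UTC: 09:05-10:50, 12:15-14:50, 15:50-19:00 (add 7h to convert from UTC-7).
Erik in UTC: 09:00-18:00, 18:35-19:00 (add 9h to convert from UTC-9).
Nikolai ∩ Clara: 09:25-10:35, 11:15-14:35, 15:25-15:40, 15:55-17:30.
Nikolai ∩ Clara ∩ Finn: 09:25-10:35, 12:15-14:35, 15:55-17:30.
Nikolai ∩ Clara ∩ Finn ∩ Erik: 09:25-10:35, 12:15-14:35, 15:55-17:30.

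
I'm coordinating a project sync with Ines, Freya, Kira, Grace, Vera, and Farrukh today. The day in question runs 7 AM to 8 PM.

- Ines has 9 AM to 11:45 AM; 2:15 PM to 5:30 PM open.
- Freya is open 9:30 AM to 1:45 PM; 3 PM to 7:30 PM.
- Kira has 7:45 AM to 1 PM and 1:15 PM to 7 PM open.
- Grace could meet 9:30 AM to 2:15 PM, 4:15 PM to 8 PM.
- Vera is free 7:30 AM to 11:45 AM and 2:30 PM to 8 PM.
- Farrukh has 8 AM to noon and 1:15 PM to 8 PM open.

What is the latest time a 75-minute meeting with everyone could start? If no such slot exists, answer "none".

Ines ∩ Freya: 09:30-11:45, 15:00-17:30.
Ines ∩ Freya ∩ Kira: 09:30-11:45, 15:00-17:30.
Ines ∩ Freya ∩ Kira ∩ Grace: 09:30-11:45, 16:15-17:30.
Ines ∩ Freya ∩ Kira ∩ Grace ∩ Vera: 09:30-11:45, 16:15-17:30.
Ines ∩ Freya ∩ Kira ∩ Grace ∩ Vera ∩ Farrukh: 09:30-11:45, 16:15-17:30.
Those are the intersection windows.
The last common window of at least 75 minutes is 16:15-17:30; a 75-minute meeting can start as late as 16:15 and still end by 17:30.

16:15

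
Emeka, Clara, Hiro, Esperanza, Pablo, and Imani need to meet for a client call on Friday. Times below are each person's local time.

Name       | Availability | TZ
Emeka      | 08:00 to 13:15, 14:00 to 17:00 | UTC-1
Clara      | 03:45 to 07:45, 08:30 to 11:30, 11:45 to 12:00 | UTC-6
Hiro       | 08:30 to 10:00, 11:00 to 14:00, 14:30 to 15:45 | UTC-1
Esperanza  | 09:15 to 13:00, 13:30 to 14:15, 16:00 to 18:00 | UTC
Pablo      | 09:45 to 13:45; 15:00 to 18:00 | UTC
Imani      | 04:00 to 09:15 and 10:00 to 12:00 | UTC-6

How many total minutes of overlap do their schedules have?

180

Emeka in UTC: 09:00-14:15, 15:00-18:00 (add 1h to convert from UTC-1).
Clara in UTC: 09:45-13:45, 14:30-17:30, 17:45-18:00 (add 6h to convert from UTC-6).
Hiro in UTC: 09:30-11:00, 12:00-15:00, 15:30-16:45 (add 1h to convert from UTC-1).
Esperanza in UTC: 09:15-13:00, 13:30-14:15, 16:00-18:00.
Pablo in UTC: 09:45-13:45, 15:00-18:00.
Imani in UTC: 10:00-15:15, 16:00-18:00 (add 6h to convert from UTC-6).
Emeka ∩ Clara: 09:45-13:45, 15:00-17:30, 17:45-18:00.
Emeka ∩ Clara ∩ Hiro: 09:45-11:00, 12:00-13:45, 15:30-16:45.
Emeka ∩ Clara ∩ Hiro ∩ Esperanza: 09:45-11:00, 12:00-13:00, 13:30-13:45, 16:00-16:45.
Emeka ∩ Clara ∩ Hiro ∩ Esperanza ∩ Pablo: 09:45-11:00, 12:00-13:00, 13:30-13:45, 16:00-16:45.
Emeka ∩ Clara ∩ Hiro ∩ Esperanza ∩ Pablo ∩ Imani: 10:00-11:00, 12:00-13:00, 13:30-13:45, 16:00-16:45.
Summing the common windows: 60 + 60 + 15 + 45 = 180 minutes.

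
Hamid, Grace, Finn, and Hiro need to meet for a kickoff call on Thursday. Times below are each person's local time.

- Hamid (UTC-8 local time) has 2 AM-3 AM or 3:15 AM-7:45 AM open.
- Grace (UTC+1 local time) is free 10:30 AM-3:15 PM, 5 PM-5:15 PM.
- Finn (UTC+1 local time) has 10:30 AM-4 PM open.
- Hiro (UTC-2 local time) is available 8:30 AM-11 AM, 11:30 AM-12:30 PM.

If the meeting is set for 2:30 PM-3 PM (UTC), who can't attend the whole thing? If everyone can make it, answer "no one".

Grace, Hiro

Hamid in UTC: 10:00-11:00, 11:15-15:45 (add 8h to convert from UTC-8).
Grace in UTC: 09:30-14:15, 16:00-16:15 (subtract 1h to convert from UTC+1).
Finn in UTC: 09:30-15:00 (subtract 1h to convert from UTC+1).
Hiro in UTC: 10:30-13:00, 13:30-14:30 (add 2h to convert from UTC-2).
Hamid: free for 14:30-15:00. Grace: not fully free for 14:30-15:00. Finn: free for 14:30-15:00. Hiro: not fully free for 14:30-15:00.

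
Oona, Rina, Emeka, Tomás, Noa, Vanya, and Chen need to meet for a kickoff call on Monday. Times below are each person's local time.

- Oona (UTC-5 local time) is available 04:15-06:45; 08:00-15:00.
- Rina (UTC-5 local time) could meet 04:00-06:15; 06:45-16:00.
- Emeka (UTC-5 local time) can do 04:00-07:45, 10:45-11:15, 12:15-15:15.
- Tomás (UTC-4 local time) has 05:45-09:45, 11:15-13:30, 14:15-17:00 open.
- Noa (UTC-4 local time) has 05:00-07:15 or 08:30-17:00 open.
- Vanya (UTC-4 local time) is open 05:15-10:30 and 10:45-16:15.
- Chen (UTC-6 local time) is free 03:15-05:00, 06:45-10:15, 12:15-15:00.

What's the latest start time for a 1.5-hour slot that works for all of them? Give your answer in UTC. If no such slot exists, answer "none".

18:30

Oona in UTC: 09:15-11:45, 13:00-20:00 (add 5h to convert from UTC-5).
Rina in UTC: 09:00-11:15, 11:45-21:00 (add 5h to convert from UTC-5).
Emeka in UTC: 09:00-12:45, 15:45-16:15, 17:15-20:15 (add 5h to convert from UTC-5).
Tomás in UTC: 09:45-13:45, 15:15-17:30, 18:15-21:00 (add 4h to convert from UTC-4).
Noa in UTC: 09:00-11:15, 12:30-21:00 (add 4h to convert from UTC-4).
Vanya in UTC: 09:15-14:30, 14:45-20:15 (add 4h to convert from UTC-4).
Chen in UTC: 09:15-11:00, 12:45-16:15, 18:15-21:00 (add 6h to convert from UTC-6).
Oona ∩ Rina: 09:15-11:15, 13:00-20:00.
Oona ∩ Rina ∩ Emeka: 09:15-11:15, 15:45-16:15, 17:15-20:00.
Oona ∩ Rina ∩ Emeka ∩ Tomás: 09:45-11:15, 15:45-16:15, 17:15-17:30, 18:15-20:00.
Oona ∩ Rina ∩ Emeka ∩ Tomás ∩ Noa: 09:45-11:15, 15:45-16:15, 17:15-17:30, 18:15-20:00.
Oona ∩ Rina ∩ Emeka ∩ Tomás ∩ Noa ∩ Vanya: 09:45-11:15, 15:45-16:15, 17:15-17:30, 18:15-20:00.
Oona ∩ Rina ∩ Emeka ∩ Tomás ∩ Noa ∩ Vanya ∩ Chen: 09:45-11:00, 15:45-16:15, 18:15-20:00.
The last common window of at least 90 minutes is 18:15-20:00; a 90-minute meeting can start as late as 18:30 and still end by 20:00.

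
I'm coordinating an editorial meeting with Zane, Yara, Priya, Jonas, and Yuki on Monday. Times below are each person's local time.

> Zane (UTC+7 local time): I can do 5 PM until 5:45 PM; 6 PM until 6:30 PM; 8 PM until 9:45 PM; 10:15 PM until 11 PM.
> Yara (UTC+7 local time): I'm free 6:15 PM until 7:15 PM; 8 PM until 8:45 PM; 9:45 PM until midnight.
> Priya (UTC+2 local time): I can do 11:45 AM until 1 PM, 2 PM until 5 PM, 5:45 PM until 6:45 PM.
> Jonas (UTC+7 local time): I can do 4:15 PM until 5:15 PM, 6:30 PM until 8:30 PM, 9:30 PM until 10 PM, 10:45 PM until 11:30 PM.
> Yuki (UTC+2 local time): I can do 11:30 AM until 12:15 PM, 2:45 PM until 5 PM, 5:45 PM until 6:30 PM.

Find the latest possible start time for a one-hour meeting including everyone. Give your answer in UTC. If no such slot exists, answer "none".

none

Zane in UTC: 10:00-10:45, 11:00-11:30, 13:00-14:45, 15:15-16:00 (subtract 7h to convert from UTC+7).
Yara in UTC: 11:15-12:15, 13:00-13:45, 14:45-17:00 (subtract 7h to convert from UTC+7).
Priya in UTC: 09:45-11:00, 12:00-15:00, 15:45-16:45 (subtract 2h to convert from UTC+2).
Jonas in UTC: 09:15-10:15, 11:30-13:30, 14:30-15:00, 15:45-16:30 (subtract 7h to convert from UTC+7).
Yuki in UTC: 09:30-10:15, 12:45-15:00, 15:45-16:30 (subtract 2h to convert from UTC+2).
Zane ∩ Yara: 11:15-11:30, 13:00-13:45, 15:15-16:00.
Zane ∩ Yara ∩ Priya: 13:00-13:45, 15:45-16:00.
Zane ∩ Yara ∩ Priya ∩ Jonas: 13:00-13:30, 15:45-16:00.
Zane ∩ Yara ∩ Priya ∩ Jonas ∩ Yuki: 13:00-13:30, 15:45-16:00.
Those are the intersection windows.
No common window is at least 60 minutes long.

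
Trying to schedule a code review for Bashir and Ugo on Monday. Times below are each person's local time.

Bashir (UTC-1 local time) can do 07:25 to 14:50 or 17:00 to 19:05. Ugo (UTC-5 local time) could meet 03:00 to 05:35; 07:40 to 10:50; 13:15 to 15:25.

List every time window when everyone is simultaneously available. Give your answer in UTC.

Bashir in UTC: 08:25-15:50, 18:00-20:05 (add 1h to convert from UTC-1).
Ugo in UTC: 08:00-10:35, 12:40-15:50, 18:15-20:25 (add 5h to convert from UTC-5).
Bashir ∩ Ugo: 08:25-10:35, 12:40-15:50, 18:15-20:05.
Those are the intersection windows.

08:25-10:35, 12:40-15:50, 18:15-20:05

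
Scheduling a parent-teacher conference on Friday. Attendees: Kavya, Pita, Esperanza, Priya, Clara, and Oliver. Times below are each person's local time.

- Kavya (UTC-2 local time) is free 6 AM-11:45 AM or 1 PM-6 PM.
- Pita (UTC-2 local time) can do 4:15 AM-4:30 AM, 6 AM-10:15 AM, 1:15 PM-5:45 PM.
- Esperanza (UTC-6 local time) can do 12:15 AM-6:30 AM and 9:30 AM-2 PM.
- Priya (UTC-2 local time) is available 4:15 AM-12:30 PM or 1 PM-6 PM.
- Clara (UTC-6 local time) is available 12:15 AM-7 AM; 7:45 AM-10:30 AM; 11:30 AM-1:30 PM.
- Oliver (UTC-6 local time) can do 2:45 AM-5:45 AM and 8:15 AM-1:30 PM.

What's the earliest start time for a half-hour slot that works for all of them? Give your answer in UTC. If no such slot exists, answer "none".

08:45

Kavya in UTC: 08:00-13:45, 15:00-20:00 (add 2h to convert from UTC-2).
Pita in UTC: 06:15-06:30, 08:00-12:15, 15:15-19:45 (add 2h to convert from UTC-2).
Esperanza in UTC: 06:15-12:30, 15:30-20:00 (add 6h to convert from UTC-6).
Priya in UTC: 06:15-14:30, 15:00-20:00 (add 2h to convert from UTC-2).
Clara in UTC: 06:15-13:00, 13:45-16:30, 17:30-19:30 (add 6h to convert from UTC-6).
Oliver in UTC: 08:45-11:45, 14:15-19:30 (add 6h to convert from UTC-6).
Kavya ∩ Pita: 08:00-12:15, 15:15-19:45.
Kavya ∩ Pita ∩ Esperanza: 08:00-12:15, 15:30-19:45.
Kavya ∩ Pita ∩ Esperanza ∩ Priya: 08:00-12:15, 15:30-19:45.
Kavya ∩ Pita ∩ Esperanza ∩ Priya ∩ Clara: 08:00-12:15, 15:30-16:30, 17:30-19:30.
Kavya ∩ Pita ∩ Esperanza ∩ Priya ∩ Clara ∩ Oliver: 08:45-11:45, 15:30-16:30, 17:30-19:30.
Those are the intersection windows.
The first common window of at least 30 minutes is 08:45-11:45, so the earliest start is 08:45.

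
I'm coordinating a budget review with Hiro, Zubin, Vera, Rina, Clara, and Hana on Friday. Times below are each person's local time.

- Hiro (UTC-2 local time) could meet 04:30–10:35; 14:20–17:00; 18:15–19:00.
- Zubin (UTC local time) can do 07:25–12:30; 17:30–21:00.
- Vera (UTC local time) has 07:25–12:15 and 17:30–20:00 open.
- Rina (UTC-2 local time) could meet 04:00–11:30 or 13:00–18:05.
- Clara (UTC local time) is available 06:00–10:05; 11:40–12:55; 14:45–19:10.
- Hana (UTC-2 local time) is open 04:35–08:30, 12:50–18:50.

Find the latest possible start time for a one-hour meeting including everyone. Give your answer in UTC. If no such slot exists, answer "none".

18:00

Hiro in UTC: 06:30-12:35, 16:20-19:00, 20:15-21:00 (add 2h to convert from UTC-2).
Zubin in UTC: 07:25-12:30, 17:30-21:00.
Vera in UTC: 07:25-12:15, 17:30-20:00.
Rina in UTC: 06:00-13:30, 15:00-20:05 (add 2h to convert from UTC-2).
Clara in UTC: 06:00-10:05, 11:40-12:55, 14:45-19:10.
Hana in UTC: 06:35-10:30, 14:50-20:50 (add 2h to convert from UTC-2).
Hiro ∩ Zubin: 07:25-12:30, 17:30-19:00, 20:15-21:00.
Hiro ∩ Zubin ∩ Vera: 07:25-12:15, 17:30-19:00.
Hiro ∩ Zubin ∩ Vera ∩ Rina: 07:25-12:15, 17:30-19:00.
Hiro ∩ Zubin ∩ Vera ∩ Rina ∩ Clara: 07:25-10:05, 11:40-12:15, 17:30-19:00.
Hiro ∩ Zubin ∩ Vera ∩ Rina ∩ Clara ∩ Hana: 07:25-10:05, 17:30-19:00.
The last common window of at least 60 minutes is 17:30-19:00; a 60-minute meeting can start as late as 18:00 and still end by 19:00.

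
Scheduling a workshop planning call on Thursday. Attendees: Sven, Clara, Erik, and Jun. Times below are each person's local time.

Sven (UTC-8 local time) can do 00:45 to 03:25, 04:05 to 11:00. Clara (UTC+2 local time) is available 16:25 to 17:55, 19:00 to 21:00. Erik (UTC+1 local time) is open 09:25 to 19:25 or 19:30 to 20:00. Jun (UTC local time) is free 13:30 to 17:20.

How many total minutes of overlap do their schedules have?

110

Sven in UTC: 08:45-11:25, 12:05-19:00 (add 8h to convert from UTC-8).
Clara in UTC: 14:25-15:55, 17:00-19:00 (subtract 2h to convert from UTC+2).
Erik in UTC: 08:25-18:25, 18:30-19:00 (subtract 1h to convert from UTC+1).
Jun in UTC: 13:30-17:20.
Sven ∩ Clara: 14:25-15:55, 17:00-19:00.
Sven ∩ Clara ∩ Erik: 14:25-15:55, 17:00-18:25, 18:30-19:00.
Sven ∩ Clara ∩ Erik ∩ Jun: 14:25-15:55, 17:00-17:20.
Summing the common windows: 90 + 20 = 110 minutes.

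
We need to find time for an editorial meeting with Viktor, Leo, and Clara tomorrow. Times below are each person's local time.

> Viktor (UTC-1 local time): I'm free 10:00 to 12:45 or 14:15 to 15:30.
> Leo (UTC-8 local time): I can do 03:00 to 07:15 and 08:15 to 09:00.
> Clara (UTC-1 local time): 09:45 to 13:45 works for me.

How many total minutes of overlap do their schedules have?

Viktor in UTC: 11:00-13:45, 15:15-16:30 (add 1h to convert from UTC-1).
Leo in UTC: 11:00-15:15, 16:15-17:00 (add 8h to convert from UTC-8).
Clara in UTC: 10:45-14:45 (add 1h to convert from UTC-1).
Viktor ∩ Leo: 11:00-13:45, 16:15-16:30.
Viktor ∩ Leo ∩ Clara: 11:00-13:45.
That's a single block of 165 minutes.

165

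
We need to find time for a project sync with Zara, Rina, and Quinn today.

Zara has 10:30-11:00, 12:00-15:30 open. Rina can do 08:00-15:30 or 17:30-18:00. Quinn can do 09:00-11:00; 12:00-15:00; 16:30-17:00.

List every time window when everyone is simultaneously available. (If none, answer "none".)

10:30-11:00, 12:00-15:00

Zara ∩ Rina: 10:30-11:00, 12:00-15:30.
Zara ∩ Rina ∩ Quinn: 10:30-11:00, 12:00-15:00.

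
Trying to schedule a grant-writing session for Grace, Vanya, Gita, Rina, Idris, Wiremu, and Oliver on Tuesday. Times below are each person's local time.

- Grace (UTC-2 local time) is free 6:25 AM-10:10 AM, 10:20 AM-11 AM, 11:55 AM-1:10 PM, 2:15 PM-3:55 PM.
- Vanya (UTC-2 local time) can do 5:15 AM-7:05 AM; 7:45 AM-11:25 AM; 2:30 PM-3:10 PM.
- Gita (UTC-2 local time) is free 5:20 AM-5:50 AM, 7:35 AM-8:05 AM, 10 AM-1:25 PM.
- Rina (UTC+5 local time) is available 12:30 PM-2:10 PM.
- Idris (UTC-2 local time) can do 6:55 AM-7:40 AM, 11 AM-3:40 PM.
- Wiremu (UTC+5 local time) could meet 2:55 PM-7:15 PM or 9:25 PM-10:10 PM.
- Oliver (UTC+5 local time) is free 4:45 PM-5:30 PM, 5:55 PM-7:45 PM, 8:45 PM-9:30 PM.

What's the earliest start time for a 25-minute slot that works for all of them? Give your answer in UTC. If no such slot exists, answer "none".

Grace in UTC: 08:25-12:10, 12:20-13:00, 13:55-15:10, 16:15-17:55 (add 2h to convert from UTC-2).
Vanya in UTC: 07:15-09:05, 09:45-13:25, 16:30-17:10 (add 2h to convert from UTC-2).
Gita in UTC: 07:20-07:50, 09:35-10:05, 12:00-15:25 (add 2h to convert from UTC-2).
Rina in UTC: 07:30-09:10 (subtract 5h to convert from UTC+5).
Idris in UTC: 08:55-09:40, 13:00-17:40 (add 2h to convert from UTC-2).
Wiremu in UTC: 09:55-14:15, 16:25-17:10 (subtract 5h to convert from UTC+5).
Oliver in UTC: 11:45-12:30, 12:55-14:45, 15:45-16:30 (subtract 5h to convert from UTC+5).
Grace ∩ Vanya: 08:25-09:05, 09:45-12:10, 12:20-13:00, 16:30-17:10.
Grace ∩ Vanya ∩ Gita: 09:45-10:05, 12:00-12:10, 12:20-13:00.
Grace ∩ Vanya ∩ Gita ∩ Rina: ∅.
Grace ∩ Vanya ∩ Gita ∩ Rina ∩ Idris: ∅.
Grace ∩ Vanya ∩ Gita ∩ Rina ∩ Idris ∩ Wiremu: ∅.
Grace ∩ Vanya ∩ Gita ∩ Rina ∩ Idris ∩ Wiremu ∩ Oliver: ∅.
There is no time when everyone is free.
No common window is at least 25 minutes long.

none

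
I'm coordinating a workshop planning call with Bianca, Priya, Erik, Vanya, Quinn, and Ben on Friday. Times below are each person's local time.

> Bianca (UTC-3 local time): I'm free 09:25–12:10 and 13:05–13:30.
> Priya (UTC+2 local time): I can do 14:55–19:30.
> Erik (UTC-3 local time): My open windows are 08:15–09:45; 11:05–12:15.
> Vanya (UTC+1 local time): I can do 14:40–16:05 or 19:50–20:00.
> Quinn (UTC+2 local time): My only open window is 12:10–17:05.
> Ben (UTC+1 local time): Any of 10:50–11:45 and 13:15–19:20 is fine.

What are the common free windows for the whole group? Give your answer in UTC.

Bianca in UTC: 12:25-15:10, 16:05-16:30 (add 3h to convert from UTC-3).
Priya in UTC: 12:55-17:30 (subtract 2h to convert from UTC+2).
Erik in UTC: 11:15-12:45, 14:05-15:15 (add 3h to convert from UTC-3).
Vanya in UTC: 13:40-15:05, 18:50-19:00 (subtract 1h to convert from UTC+1).
Quinn in UTC: 10:10-15:05 (subtract 2h to convert from UTC+2).
Ben in UTC: 09:50-10:45, 12:15-18:20 (subtract 1h to convert from UTC+1).
Bianca ∩ Priya: 12:55-15:10, 16:05-16:30.
Bianca ∩ Priya ∩ Erik: 14:05-15:10.
Bianca ∩ Priya ∩ Erik ∩ Vanya: 14:05-15:05.
Bianca ∩ Priya ∩ Erik ∩ Vanya ∩ Quinn: 14:05-15:05.
Bianca ∩ Priya ∩ Erik ∩ Vanya ∩ Quinn ∩ Ben: 14:05-15:05.
So the common availability across everyone is 14:05-15:05.

14:05-15:05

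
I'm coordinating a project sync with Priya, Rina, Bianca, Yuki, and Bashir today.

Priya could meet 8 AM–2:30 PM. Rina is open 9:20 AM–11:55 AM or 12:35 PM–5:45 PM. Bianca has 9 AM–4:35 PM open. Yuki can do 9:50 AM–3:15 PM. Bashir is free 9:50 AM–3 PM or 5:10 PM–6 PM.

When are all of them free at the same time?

09:50-11:55, 12:35-14:30

Priya ∩ Rina: 09:20-11:55, 12:35-14:30.
Priya ∩ Rina ∩ Bianca: 09:20-11:55, 12:35-14:30.
Priya ∩ Rina ∩ Bianca ∩ Yuki: 09:50-11:55, 12:35-14:30.
Priya ∩ Rina ∩ Bianca ∩ Yuki ∩ Bashir: 09:50-11:55, 12:35-14:30.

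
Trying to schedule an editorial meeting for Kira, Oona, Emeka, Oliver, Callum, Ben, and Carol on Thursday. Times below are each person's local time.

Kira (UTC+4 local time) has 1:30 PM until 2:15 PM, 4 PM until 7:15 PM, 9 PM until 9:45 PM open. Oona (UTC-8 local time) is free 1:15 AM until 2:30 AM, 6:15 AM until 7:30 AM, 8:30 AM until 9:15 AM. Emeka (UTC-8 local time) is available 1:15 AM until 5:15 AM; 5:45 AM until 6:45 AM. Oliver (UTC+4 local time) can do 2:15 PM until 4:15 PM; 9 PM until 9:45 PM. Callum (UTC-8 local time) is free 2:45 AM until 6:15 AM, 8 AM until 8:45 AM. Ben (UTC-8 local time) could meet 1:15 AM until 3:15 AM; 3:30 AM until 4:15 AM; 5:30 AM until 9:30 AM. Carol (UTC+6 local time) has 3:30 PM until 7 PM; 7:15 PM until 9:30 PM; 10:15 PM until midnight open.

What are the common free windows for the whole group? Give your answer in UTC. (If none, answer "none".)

Kira in UTC: 09:30-10:15, 12:00-15:15, 17:00-17:45 (subtract 4h to convert from UTC+4).
Oona in UTC: 09:15-10:30, 14:15-15:30, 16:30-17:15 (add 8h to convert from UTC-8).
Emeka in UTC: 09:15-13:15, 13:45-14:45 (add 8h to convert from UTC-8).
Oliver in UTC: 10:15-12:15, 17:00-17:45 (subtract 4h to convert from UTC+4).
Callum in UTC: 10:45-14:15, 16:00-16:45 (add 8h to convert from UTC-8).
Ben in UTC: 09:15-11:15, 11:30-12:15, 13:30-17:30 (add 8h to convert from UTC-8).
Carol in UTC: 09:30-13:00, 13:15-15:30, 16:15-18:00 (subtract 6h to convert from UTC+6).
Kira ∩ Oona: 09:30-10:15, 14:15-15:15, 17:00-17:15.
Kira ∩ Oona ∩ Emeka: 09:30-10:15, 14:15-14:45.
Kira ∩ Oona ∩ Emeka ∩ Oliver: ∅.
Kira ∩ Oona ∩ Emeka ∩ Oliver ∩ Callum: ∅.
Kira ∩ Oona ∩ Emeka ∩ Oliver ∩ Callum ∩ Ben: ∅.
Kira ∩ Oona ∩ Emeka ∩ Oliver ∩ Callum ∩ Ben ∩ Carol: ∅.
There is no time when everyone is free.

none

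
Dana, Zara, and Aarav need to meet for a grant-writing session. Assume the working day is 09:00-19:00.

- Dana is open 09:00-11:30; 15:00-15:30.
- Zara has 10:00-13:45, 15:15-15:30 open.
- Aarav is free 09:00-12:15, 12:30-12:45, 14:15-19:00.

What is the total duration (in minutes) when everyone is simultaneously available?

Dana ∩ Zara: 10:00-11:30, 15:15-15:30.
Dana ∩ Zara ∩ Aarav: 10:00-11:30, 15:15-15:30.
Summing the common windows: 90 + 15 = 105 minutes.

105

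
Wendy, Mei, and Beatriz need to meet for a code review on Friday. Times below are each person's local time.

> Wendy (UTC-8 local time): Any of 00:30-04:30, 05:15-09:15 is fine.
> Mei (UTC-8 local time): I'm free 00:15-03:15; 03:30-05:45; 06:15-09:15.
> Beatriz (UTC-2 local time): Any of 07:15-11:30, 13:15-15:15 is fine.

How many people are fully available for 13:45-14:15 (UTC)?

Wendy in UTC: 08:30-12:30, 13:15-17:15 (add 8h to convert from UTC-8).
Mei in UTC: 08:15-11:15, 11:30-13:45, 14:15-17:15 (add 8h to convert from UTC-8).
Beatriz in UTC: 09:15-13:30, 15:15-17:15 (add 2h to convert from UTC-2).
Wendy can make the full 13:45-14:15 slot — that's 1.

1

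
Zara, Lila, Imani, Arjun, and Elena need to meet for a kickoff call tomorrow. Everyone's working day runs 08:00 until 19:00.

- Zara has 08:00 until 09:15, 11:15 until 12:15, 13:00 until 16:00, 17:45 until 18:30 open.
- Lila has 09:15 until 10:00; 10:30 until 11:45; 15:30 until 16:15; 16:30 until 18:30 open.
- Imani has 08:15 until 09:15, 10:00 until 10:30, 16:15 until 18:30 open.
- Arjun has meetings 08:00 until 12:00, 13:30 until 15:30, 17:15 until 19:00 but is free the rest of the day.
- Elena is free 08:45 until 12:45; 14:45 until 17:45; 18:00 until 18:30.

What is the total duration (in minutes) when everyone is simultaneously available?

Zara free: 08:00-09:15, 11:15-12:15, 13:00-16:00, 17:45-18:30.
Lila free: 09:15-10:00, 10:30-11:45, 15:30-16:15, 16:30-18:30.
Imani free: 08:15-09:15, 10:00-10:30, 16:15-18:30.
Arjun free: 12:00-13:30, 15:30-17:15 (invert busy blocks within the working day).
Elena free: 08:45-12:45, 14:45-17:45, 18:00-18:30.
Zara ∩ Lila: 11:15-11:45, 15:30-16:00, 17:45-18:30.
Zara ∩ Lila ∩ Imani: 17:45-18:30.
Zara ∩ Lila ∩ Imani ∩ Arjun: ∅.
Zara ∩ Lila ∩ Imani ∩ Arjun ∩ Elena: ∅.
There is no time when everyone is free.
There is no common window, so the total is 0 minutes.

0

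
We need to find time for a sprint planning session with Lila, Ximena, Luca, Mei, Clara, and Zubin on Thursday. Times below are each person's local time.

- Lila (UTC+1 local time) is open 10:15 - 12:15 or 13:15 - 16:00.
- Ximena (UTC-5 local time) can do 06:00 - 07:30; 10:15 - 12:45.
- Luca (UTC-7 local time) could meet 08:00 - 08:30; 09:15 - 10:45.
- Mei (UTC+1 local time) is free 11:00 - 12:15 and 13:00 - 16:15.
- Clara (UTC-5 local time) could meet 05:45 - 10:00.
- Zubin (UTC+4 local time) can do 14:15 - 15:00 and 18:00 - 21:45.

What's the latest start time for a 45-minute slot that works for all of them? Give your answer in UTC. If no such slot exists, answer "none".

none

Lila in UTC: 09:15-11:15, 12:15-15:00 (subtract 1h to convert from UTC+1).
Ximena in UTC: 11:00-12:30, 15:15-17:45 (add 5h to convert from UTC-5).
Luca in UTC: 15:00-15:30, 16:15-17:45 (add 7h to convert from UTC-7).
Mei in UTC: 10:00-11:15, 12:00-15:15 (subtract 1h to convert from UTC+1).
Clara in UTC: 10:45-15:00 (add 5h to convert from UTC-5).
Zubin in UTC: 10:15-11:00, 14:00-17:45 (subtract 4h to convert from UTC+4).
Lila ∩ Ximena: 11:00-11:15, 12:15-12:30.
Lila ∩ Ximena ∩ Luca: ∅.
Lila ∩ Ximena ∩ Luca ∩ Mei: ∅.
Lila ∩ Ximena ∩ Luca ∩ Mei ∩ Clara: ∅.
Lila ∩ Ximena ∩ Luca ∩ Mei ∩ Clara ∩ Zubin: ∅.
There is no time when everyone is free.
No common window is at least 45 minutes long.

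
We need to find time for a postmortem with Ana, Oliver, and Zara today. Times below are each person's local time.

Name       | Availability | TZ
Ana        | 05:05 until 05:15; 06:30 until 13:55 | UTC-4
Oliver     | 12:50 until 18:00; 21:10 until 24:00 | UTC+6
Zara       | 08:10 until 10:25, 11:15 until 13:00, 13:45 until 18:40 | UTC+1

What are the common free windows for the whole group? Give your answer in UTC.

09:05-09:15, 10:30-12:00, 15:10-17:40

Ana in UTC: 09:05-09:15, 10:30-17:55 (add 4h to convert from UTC-4).
Oliver in UTC: 06:50-12:00, 15:10-18:00 (subtract 6h to convert from UTC+6).
Zara in UTC: 07:10-09:25, 10:15-12:00, 12:45-17:40 (subtract 1h to convert from UTC+1).
Ana ∩ Oliver: 09:05-09:15, 10:30-12:00, 15:10-17:55.
Ana ∩ Oliver ∩ Zara: 09:05-09:15, 10:30-12:00, 15:10-17:40.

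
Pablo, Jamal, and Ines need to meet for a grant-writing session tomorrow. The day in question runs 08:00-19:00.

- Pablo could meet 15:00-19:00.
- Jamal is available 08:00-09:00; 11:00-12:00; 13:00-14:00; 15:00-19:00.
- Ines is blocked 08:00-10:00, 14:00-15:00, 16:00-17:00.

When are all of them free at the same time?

15:00-16:00, 17:00-19:00

Pablo free: 15:00-19:00.
Jamal free: 08:00-09:00, 11:00-12:00, 13:00-14:00, 15:00-19:00.
Ines free: 10:00-14:00, 15:00-16:00, 17:00-19:00 (invert busy blocks within the working day).
Pablo ∩ Jamal: 15:00-19:00.
Pablo ∩ Jamal ∩ Ines: 15:00-16:00, 17:00-19:00.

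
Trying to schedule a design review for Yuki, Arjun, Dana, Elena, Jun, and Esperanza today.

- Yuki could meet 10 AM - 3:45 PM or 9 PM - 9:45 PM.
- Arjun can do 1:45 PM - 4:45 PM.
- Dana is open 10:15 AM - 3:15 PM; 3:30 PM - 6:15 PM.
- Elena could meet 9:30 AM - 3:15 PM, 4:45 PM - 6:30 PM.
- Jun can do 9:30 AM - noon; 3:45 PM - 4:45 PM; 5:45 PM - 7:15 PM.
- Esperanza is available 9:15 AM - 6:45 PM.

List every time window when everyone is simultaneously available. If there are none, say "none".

none

Yuki ∩ Arjun: 13:45-15:45.
Yuki ∩ Arjun ∩ Dana: 13:45-15:15, 15:30-15:45.
Yuki ∩ Arjun ∩ Dana ∩ Elena: 13:45-15:15.
Yuki ∩ Arjun ∩ Dana ∩ Elena ∩ Jun: ∅.
Yuki ∩ Arjun ∩ Dana ∩ Elena ∩ Jun ∩ Esperanza: ∅.
There is no time when everyone is free.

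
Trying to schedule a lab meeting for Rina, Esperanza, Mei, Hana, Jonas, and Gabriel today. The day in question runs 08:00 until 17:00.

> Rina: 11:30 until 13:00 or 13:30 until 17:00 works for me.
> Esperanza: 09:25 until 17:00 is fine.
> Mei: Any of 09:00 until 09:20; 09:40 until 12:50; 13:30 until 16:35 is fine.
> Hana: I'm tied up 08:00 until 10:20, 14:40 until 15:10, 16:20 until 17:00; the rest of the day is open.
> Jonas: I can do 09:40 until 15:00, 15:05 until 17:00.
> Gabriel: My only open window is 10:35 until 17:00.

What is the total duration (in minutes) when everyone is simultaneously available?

Rina free: 11:30-13:00, 13:30-17:00.
Esperanza free: 09:25-17:00.
Mei free: 09:00-09:20, 09:40-12:50, 13:30-16:35.
Hana free: 10:20-14:40, 15:10-16:20 (invert busy blocks within the working day).
Jonas free: 09:40-15:00, 15:05-17:00.
Gabriel free: 10:35-17:00.
Rina ∩ Esperanza: 11:30-13:00, 13:30-17:00.
Rina ∩ Esperanza ∩ Mei: 11:30-12:50, 13:30-16:35.
Rina ∩ Esperanza ∩ Mei ∩ Hana: 11:30-12:50, 13:30-14:40, 15:10-16:20.
Rina ∩ Esperanza ∩ Mei ∩ Hana ∩ Jonas: 11:30-12:50, 13:30-14:40, 15:10-16:20.
Rina ∩ Esperanza ∩ Mei ∩ Hana ∩ Jonas ∩ Gabriel: 11:30-12:50, 13:30-14:40, 15:10-16:20.
Summing the common windows: 80 + 70 + 70 = 220 minutes.

220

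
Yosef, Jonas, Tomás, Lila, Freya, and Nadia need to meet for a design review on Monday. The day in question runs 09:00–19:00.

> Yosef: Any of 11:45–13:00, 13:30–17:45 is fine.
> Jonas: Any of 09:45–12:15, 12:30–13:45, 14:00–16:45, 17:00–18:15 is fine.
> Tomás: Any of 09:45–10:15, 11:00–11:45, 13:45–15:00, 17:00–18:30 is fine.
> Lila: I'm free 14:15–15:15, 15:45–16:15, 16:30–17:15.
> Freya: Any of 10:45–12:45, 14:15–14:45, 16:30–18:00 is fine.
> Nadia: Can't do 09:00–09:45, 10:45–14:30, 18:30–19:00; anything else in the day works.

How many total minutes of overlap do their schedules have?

30

Yosef free: 11:45-13:00, 13:30-17:45.
Jonas free: 09:45-12:15, 12:30-13:45, 14:00-16:45, 17:00-18:15.
Tomás free: 09:45-10:15, 11:00-11:45, 13:45-15:00, 17:00-18:30.
Lila free: 14:15-15:15, 15:45-16:15, 16:30-17:15.
Freya free: 10:45-12:45, 14:15-14:45, 16:30-18:00.
Nadia free: 09:45-10:45, 14:30-18:30 (invert busy blocks within the working day).
Yosef ∩ Jonas: 11:45-12:15, 12:30-13:00, 13:30-13:45, 14:00-16:45, 17:00-17:45.
Yosef ∩ Jonas ∩ Tomás: 14:00-15:00, 17:00-17:45.
Yosef ∩ Jonas ∩ Tomás ∩ Lila: 14:15-15:00, 17:00-17:15.
Yosef ∩ Jonas ∩ Tomás ∩ Lila ∩ Freya: 14:15-14:45, 17:00-17:15.
Yosef ∩ Jonas ∩ Tomás ∩ Lila ∩ Freya ∩ Nadia: 14:30-14:45, 17:00-17:15.
Summing the common windows: 15 + 15 = 30 minutes.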